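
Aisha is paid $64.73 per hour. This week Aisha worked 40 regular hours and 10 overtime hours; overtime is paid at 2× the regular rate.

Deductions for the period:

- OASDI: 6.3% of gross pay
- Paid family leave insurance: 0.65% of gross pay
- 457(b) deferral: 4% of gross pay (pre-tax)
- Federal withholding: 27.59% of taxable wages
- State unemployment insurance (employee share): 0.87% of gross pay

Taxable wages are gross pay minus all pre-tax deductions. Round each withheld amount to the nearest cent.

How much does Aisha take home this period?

$2396.06

Regular pay: 40 × $64.73 = $2589.20
Overtime pay: 10 × $64.73 × 2 = $1294.60
Gross pay = $2589.20 + $1294.60 = $3883.80
457(b) deferral: $3883.80 × 0.04 = $155.35
Taxable wages = $3883.80 − $155.35 = $3728.45
Federal withholding: $3728.45 × 0.2759 = $1028.68
State unemployment insurance (employee share): $3883.80 × 0.0087 = $33.79
OASDI: $3883.80 × 0.063 = $244.68
Paid family leave insurance: $3883.80 × 0.0065 = $25.24
Total deductions = $155.35 + $1028.68 + $33.79 + $244.68 + $25.24 = $1487.74
Net pay = $3883.80 − $1487.74 = $2396.06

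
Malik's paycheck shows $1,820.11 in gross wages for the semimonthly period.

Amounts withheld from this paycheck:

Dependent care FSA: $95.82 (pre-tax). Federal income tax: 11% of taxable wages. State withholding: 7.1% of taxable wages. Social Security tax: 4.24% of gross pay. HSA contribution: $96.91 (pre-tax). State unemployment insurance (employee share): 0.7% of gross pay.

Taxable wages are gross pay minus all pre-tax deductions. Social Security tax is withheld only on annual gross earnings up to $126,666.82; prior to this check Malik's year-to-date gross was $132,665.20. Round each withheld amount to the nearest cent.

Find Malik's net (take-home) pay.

$1,320.09

HSA contribution: $96.91
Dependent care FSA: $95.82
Pre-tax total = $96.91 + $95.82 = $192.73
Taxable wages = $1,820.11 − $192.73 = $1,627.38
Federal income tax: $1,627.38 × 0.11 = $179.01
State withholding: $1,627.38 × 0.071 = $115.54
State unemployment insurance (employee share): $1,820.11 × 0.007 = $12.74
Social Security tax: annual cap $126,666.82 already reached (YTD $132,665.20), so $0.00
Total deductions = $96.91 + $95.82 + $179.01 + $115.54 + $12.74 + $0.00 = $500.02
Net pay = $1,820.11 − $500.02 = $1,320.09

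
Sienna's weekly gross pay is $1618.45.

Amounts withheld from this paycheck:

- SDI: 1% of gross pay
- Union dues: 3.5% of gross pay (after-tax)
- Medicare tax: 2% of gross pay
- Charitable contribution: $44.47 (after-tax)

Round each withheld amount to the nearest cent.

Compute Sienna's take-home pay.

Medicare tax: $1618.45 × 0.02 = $32.37
SDI: $1618.45 × 0.01 = $16.18
Union dues: $1618.45 × 0.035 = $56.65
Charitable contribution: $44.47
Total deductions = $32.37 + $16.18 + $56.65 + $44.47 = $149.67
Net pay = $1618.45 − $149.67 = $1468.78

$1468.78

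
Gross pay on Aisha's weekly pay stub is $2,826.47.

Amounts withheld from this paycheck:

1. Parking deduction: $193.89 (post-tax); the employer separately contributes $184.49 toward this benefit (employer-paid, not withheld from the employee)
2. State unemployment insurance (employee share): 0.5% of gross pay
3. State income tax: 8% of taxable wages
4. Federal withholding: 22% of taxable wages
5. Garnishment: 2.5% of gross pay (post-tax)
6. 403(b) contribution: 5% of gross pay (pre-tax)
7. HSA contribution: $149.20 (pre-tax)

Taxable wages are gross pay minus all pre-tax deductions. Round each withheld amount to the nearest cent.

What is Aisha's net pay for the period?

403(b) contribution: $2,826.47 × 0.05 = $141.32
HSA contribution: $149.20
Pre-tax total = $141.32 + $149.20 = $290.52
Taxable wages = $2,826.47 − $290.52 = $2,535.95
State income tax: $2,535.95 × 0.08 = $202.88
Federal withholding: $2,535.95 × 0.22 = $557.91
State unemployment insurance (employee share): $2,826.47 × 0.005 = $14.13
Garnishment: $2,826.47 × 0.025 = $70.66
Parking deduction: $193.89
(Employer's $184.49 toward parking deduction is not withheld from the employee.)
Total deductions = $141.32 + $149.20 + $202.88 + $557.91 + $14.13 + $70.66 + $193.89 = $1,329.99
Net pay = $2,826.47 − $1,329.99 = $1,496.48

$1,496.48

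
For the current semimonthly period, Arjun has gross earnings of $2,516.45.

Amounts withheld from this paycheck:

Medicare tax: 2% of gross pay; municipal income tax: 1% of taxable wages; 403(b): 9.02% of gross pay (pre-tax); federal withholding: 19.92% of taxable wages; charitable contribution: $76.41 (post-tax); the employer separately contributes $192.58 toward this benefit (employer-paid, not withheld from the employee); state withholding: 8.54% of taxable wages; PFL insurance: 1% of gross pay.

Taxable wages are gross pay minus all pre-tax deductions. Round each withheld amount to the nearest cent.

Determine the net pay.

403(b): $2,516.45 × 0.0902 = $226.98
Taxable wages = $2,516.45 − $226.98 = $2,289.47
State withholding: $2,289.47 × 0.0854 = $195.52
Municipal income tax: $2,289.47 × 0.01 = $22.89
Federal withholding: $2,289.47 × 0.1992 = $456.06
Medicare tax: $2,516.45 × 0.02 = $50.33
PFL insurance: $2,516.45 × 0.01 = $25.16
Charitable contribution: $76.41
(Employer's $192.58 toward charitable contribution is not withheld from the employee.)
Total deductions = $226.98 + $195.52 + $22.89 + $456.06 + $50.33 + $25.16 + $76.41 = $1,053.35
Net pay = $2,516.45 − $1,053.35 = $1,463.10

$1,463.10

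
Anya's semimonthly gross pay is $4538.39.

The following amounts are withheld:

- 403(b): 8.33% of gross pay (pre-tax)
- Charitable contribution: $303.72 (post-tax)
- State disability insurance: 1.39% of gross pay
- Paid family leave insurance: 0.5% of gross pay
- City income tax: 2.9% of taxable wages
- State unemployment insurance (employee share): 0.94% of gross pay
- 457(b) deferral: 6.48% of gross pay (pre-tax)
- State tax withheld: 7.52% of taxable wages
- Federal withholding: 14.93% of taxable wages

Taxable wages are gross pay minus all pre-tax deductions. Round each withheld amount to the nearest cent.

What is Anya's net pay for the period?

403(b): $4538.39 × 0.0833 = $378.05
457(b) deferral: $4538.39 × 0.0648 = $294.09
Pre-tax total = $378.05 + $294.09 = $672.14
Taxable wages = $4538.39 − $672.14 = $3866.25
State tax withheld: $3866.25 × 0.0752 = $290.74
Federal withholding: $3866.25 × 0.1493 = $577.23
City income tax: $3866.25 × 0.029 = $112.12
Paid family leave insurance: $4538.39 × 0.005 = $22.69
State unemployment insurance (employee share): $4538.39 × 0.0094 = $42.66
State disability insurance: $4538.39 × 0.0139 = $63.08
Charitable contribution: $303.72
Total deductions = $378.05 + $294.09 + $290.74 + $577.23 + $112.12 + $22.69 + $42.66 + $63.08 + $303.72 = $2084.38
Net pay = $4538.39 − $2084.38 = $2454.01

$2454.01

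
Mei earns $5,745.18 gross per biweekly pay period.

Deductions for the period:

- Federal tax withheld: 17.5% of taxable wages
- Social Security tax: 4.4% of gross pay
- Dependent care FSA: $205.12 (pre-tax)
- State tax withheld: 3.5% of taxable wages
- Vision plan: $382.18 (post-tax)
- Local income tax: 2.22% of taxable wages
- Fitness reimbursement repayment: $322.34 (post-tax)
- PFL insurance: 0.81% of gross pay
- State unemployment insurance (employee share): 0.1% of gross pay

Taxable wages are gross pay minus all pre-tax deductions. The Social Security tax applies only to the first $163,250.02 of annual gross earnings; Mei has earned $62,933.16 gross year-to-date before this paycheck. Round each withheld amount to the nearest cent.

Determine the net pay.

Dependent care FSA: $205.12
Taxable wages = $5,745.18 − $205.12 = $5,540.06
State tax withheld: $5,540.06 × 0.035 = $193.90
Federal tax withheld: $5,540.06 × 0.175 = $969.51
Local income tax: $5,540.06 × 0.0222 = $122.99
Social Security tax: cap not yet reached, full $5,745.18 is subject → $5,745.18 × 0.044 = $252.79
PFL insurance: $5,745.18 × 0.0081 = $46.54
State unemployment insurance (employee share): $5,745.18 × 0.001 = $5.75
Fitness reimbursement repayment: $322.34
Vision plan: $382.18
Total deductions = $205.12 + $193.90 + $969.51 + $122.99 + $252.79 + $46.54 + $5.75 + $322.34 + $382.18 = $2,501.12
Net pay = $5,745.18 − $2,501.12 = $3,244.06

$3,244.06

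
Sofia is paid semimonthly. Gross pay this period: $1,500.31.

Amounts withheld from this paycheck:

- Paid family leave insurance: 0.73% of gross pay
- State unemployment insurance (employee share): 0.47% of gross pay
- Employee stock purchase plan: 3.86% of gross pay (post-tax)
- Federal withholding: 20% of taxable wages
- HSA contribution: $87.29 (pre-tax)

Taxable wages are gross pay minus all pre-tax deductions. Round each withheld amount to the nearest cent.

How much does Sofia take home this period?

$1,054.51

HSA contribution: $87.29
Taxable wages = $1,500.31 − $87.29 = $1,413.02
Federal withholding: $1,413.02 × 0.2 = $282.60
State unemployment insurance (employee share): $1,500.31 × 0.0047 = $7.05
Paid family leave insurance: $1,500.31 × 0.0073 = $10.95
Employee stock purchase plan: $1,500.31 × 0.0386 = $57.91
Total deductions = $87.29 + $282.60 + $7.05 + $10.95 + $57.91 = $445.80
Net pay = $1,500.31 − $445.80 = $1,054.51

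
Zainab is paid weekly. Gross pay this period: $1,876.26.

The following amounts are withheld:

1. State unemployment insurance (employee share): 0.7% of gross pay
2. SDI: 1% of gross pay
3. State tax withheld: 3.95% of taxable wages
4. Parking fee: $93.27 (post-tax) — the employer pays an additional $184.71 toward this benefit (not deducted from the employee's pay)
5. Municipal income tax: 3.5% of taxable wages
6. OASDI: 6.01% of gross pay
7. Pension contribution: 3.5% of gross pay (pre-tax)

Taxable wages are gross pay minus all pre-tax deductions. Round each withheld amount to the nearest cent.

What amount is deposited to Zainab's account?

$1,437.78

Pension contribution: $1,876.26 × 0.035 = $65.67
Taxable wages = $1,876.26 − $65.67 = $1,810.59
Municipal income tax: $1,810.59 × 0.035 = $63.37
State tax withheld: $1,810.59 × 0.0395 = $71.52
State unemployment insurance (employee share): $1,876.26 × 0.007 = $13.13
SDI: $1,876.26 × 0.01 = $18.76
OASDI: $1,876.26 × 0.0601 = $112.76
Parking fee: $93.27
(Employer's $184.71 toward parking fee is not withheld from the employee.)
Total deductions = $65.67 + $63.37 + $71.52 + $13.13 + $18.76 + $112.76 + $93.27 = $438.48
Net pay = $1,876.26 − $438.48 = $1,437.78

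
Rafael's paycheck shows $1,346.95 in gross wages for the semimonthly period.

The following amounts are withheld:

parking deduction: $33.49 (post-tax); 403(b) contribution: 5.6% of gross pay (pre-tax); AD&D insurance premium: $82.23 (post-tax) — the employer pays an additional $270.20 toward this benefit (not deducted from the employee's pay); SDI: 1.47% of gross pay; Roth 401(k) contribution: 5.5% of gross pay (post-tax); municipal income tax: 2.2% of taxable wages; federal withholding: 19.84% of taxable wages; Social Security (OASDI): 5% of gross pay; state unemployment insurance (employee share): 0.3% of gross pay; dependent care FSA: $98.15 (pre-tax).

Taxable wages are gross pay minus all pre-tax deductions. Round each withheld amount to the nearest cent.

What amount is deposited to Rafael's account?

$633.77

Dependent care FSA: $98.15
403(b) contribution: $1,346.95 × 0.056 = $75.43
Pre-tax total = $98.15 + $75.43 = $173.58
Taxable wages = $1,346.95 − $173.58 = $1,173.37
Federal withholding: $1,173.37 × 0.1984 = $232.80
Municipal income tax: $1,173.37 × 0.022 = $25.81
SDI: $1,346.95 × 0.0147 = $19.80
State unemployment insurance (employee share): $1,346.95 × 0.003 = $4.04
Social Security (OASDI): $1,346.95 × 0.05 = $67.35
AD&D insurance premium: $82.23
Roth 401(k) contribution: $1,346.95 × 0.055 = $74.08
Parking deduction: $33.49
(Employer's $270.20 toward AD&D insurance premium is not withheld from the employee.)
Total deductions = $98.15 + $75.43 + $232.80 + $25.81 + $19.80 + $4.04 + $67.35 + $82.23 + $74.08 + $33.49 = $713.18
Net pay = $1,346.95 − $713.18 = $633.77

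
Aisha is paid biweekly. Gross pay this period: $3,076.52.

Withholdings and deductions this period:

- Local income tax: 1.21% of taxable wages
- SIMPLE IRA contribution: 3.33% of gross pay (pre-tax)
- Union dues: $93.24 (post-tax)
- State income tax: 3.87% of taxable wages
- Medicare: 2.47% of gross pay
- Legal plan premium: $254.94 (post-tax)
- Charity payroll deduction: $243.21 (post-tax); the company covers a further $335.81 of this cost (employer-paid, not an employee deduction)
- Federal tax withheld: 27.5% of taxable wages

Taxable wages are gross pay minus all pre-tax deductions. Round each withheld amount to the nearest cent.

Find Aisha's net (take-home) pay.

SIMPLE IRA contribution: $3,076.52 × 0.0333 = $102.45
Taxable wages = $3,076.52 − $102.45 = $2,974.07
Federal tax withheld: $2,974.07 × 0.275 = $817.87
State income tax: $2,974.07 × 0.0387 = $115.10
Local income tax: $2,974.07 × 0.0121 = $35.99
Medicare: $3,076.52 × 0.0247 = $75.99
Union dues: $93.24
Legal plan premium: $254.94
Charity payroll deduction: $243.21
(Employer's $335.81 toward charity payroll deduction is not withheld from the employee.)
Total deductions = $102.45 + $817.87 + $115.10 + $35.99 + $75.99 + $93.24 + $254.94 + $243.21 = $1,738.79
Net pay = $3,076.52 − $1,738.79 = $1,337.73

$1,337.73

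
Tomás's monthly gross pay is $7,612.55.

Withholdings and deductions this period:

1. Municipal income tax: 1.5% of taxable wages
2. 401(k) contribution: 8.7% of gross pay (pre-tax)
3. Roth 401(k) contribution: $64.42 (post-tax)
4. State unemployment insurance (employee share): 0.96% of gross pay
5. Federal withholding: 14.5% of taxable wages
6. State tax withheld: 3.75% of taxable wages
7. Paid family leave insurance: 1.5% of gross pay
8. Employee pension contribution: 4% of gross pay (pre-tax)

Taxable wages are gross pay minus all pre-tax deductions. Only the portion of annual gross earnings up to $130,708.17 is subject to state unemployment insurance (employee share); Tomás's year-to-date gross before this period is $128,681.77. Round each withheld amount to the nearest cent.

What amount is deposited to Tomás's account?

Employee pension contribution: $7,612.55 × 0.04 = $304.50
401(k) contribution: $7,612.55 × 0.087 = $662.29
Pre-tax total = $304.50 + $662.29 = $966.79
Taxable wages = $7,612.55 − $966.79 = $6,645.76
Municipal income tax: $6,645.76 × 0.015 = $99.69
Federal withholding: $6,645.76 × 0.145 = $963.64
State tax withheld: $6,645.76 × 0.0375 = $249.22
Paid family leave insurance: $7,612.55 × 0.015 = $114.19
State unemployment insurance (employee share): only $130,708.17 − $128,681.77 = $2,026.40 of this check is subject → $2,026.40 × 0.0096 = $19.45
Roth 401(k) contribution: $64.42
Total deductions = $304.50 + $662.29 + $99.69 + $963.64 + $249.22 + $114.19 + $19.45 + $64.42 = $2,477.40
Net pay = $7,612.55 − $2,477.40 = $5,135.15

$5,135.15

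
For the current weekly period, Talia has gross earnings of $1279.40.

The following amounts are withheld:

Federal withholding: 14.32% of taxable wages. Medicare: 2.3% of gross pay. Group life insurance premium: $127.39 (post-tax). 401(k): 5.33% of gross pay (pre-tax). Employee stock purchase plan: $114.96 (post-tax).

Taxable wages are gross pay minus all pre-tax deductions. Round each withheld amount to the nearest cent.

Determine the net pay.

$765.98

401(k): $1279.40 × 0.0533 = $68.19
Taxable wages = $1279.40 − $68.19 = $1211.21
Federal withholding: $1211.21 × 0.1432 = $173.45
Medicare: $1279.40 × 0.023 = $29.43
Group life insurance premium: $127.39
Employee stock purchase plan: $114.96
Total deductions = $68.19 + $173.45 + $29.43 + $127.39 + $114.96 = $513.42
Net pay = $1279.40 − $513.42 = $765.98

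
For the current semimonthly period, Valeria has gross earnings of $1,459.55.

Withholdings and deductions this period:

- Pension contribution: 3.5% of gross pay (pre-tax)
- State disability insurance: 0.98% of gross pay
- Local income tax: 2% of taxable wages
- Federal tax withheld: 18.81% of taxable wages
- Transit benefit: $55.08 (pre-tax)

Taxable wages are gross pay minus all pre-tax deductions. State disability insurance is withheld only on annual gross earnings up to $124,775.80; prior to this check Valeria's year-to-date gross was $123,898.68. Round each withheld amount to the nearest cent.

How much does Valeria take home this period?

Transit benefit: $55.08
Pension contribution: $1,459.55 × 0.035 = $51.08
Pre-tax total = $55.08 + $51.08 = $106.16
Taxable wages = $1,459.55 − $106.16 = $1,353.39
Local income tax: $1,353.39 × 0.02 = $27.07
Federal tax withheld: $1,353.39 × 0.1881 = $254.57
State disability insurance: only $124,775.80 − $123,898.68 = $877.12 of this check is subject → $877.12 × 0.0098 = $8.60
Total deductions = $55.08 + $51.08 + $27.07 + $254.57 + $8.60 = $396.40
Net pay = $1,459.55 − $396.40 = $1,063.15

$1,063.15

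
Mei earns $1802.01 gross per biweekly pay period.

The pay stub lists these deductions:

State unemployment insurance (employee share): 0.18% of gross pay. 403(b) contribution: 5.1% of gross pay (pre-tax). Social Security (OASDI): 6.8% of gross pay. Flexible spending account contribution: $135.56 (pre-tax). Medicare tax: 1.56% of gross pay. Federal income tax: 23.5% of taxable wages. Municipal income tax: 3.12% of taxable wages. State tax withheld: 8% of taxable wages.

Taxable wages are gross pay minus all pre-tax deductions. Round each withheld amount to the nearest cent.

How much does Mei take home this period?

403(b) contribution: $1802.01 × 0.051 = $91.90
Flexible spending account contribution: $135.56
Pre-tax total = $91.90 + $135.56 = $227.46
Taxable wages = $1802.01 − $227.46 = $1574.55
State tax withheld: $1574.55 × 0.08 = $125.96
Federal income tax: $1574.55 × 0.235 = $370.02
Municipal income tax: $1574.55 × 0.0312 = $49.13
State unemployment insurance (employee share): $1802.01 × 0.0018 = $3.24
Medicare tax: $1802.01 × 0.0156 = $28.11
Social Security (OASDI): $1802.01 × 0.068 = $122.54
Total deductions = $91.90 + $135.56 + $125.96 + $370.02 + $49.13 + $3.24 + $28.11 + $122.54 = $926.46
Net pay = $1802.01 − $926.46 = $875.55

$875.55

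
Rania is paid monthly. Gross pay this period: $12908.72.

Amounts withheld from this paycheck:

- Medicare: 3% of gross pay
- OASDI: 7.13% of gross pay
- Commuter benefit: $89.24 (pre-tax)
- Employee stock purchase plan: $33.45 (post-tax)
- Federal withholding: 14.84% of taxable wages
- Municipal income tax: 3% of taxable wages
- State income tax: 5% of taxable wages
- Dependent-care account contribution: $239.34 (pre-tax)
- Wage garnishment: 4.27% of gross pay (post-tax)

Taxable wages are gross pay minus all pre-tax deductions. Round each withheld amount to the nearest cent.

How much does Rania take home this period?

$7814.54

Dependent-care account contribution: $239.34
Commuter benefit: $89.24
Pre-tax total = $239.34 + $89.24 = $328.58
Taxable wages = $12908.72 − $328.58 = $12580.14
State income tax: $12580.14 × 0.05 = $629.01
Federal withholding: $12580.14 × 0.1484 = $1866.89
Municipal income tax: $12580.14 × 0.03 = $377.40
Medicare: $12908.72 × 0.03 = $387.26
OASDI: $12908.72 × 0.0713 = $920.39
Wage garnishment: $12908.72 × 0.0427 = $551.20
Employee stock purchase plan: $33.45
Total deductions = $239.34 + $89.24 + $629.01 + $1866.89 + $377.40 + $387.26 + $920.39 + $551.20 + $33.45 = $5094.18
Net pay = $12908.72 − $5094.18 = $7814.54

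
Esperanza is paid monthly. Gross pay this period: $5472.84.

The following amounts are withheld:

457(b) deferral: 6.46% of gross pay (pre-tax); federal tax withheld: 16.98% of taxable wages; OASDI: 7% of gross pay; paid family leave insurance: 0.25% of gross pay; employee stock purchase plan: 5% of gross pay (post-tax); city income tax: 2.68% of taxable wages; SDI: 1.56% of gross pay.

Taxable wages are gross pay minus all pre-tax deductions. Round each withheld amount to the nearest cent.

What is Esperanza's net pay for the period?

$3357.03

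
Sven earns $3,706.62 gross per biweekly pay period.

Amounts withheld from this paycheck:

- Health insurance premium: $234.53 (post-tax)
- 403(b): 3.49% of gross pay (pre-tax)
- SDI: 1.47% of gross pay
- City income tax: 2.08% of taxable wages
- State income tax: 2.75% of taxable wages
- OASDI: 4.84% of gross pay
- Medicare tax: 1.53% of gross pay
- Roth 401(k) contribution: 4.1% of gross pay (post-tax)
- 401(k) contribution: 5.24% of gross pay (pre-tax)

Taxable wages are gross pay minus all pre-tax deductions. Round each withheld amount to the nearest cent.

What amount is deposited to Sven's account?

401(k) contribution: $3,706.62 × 0.0524 = $194.23
403(b): $3,706.62 × 0.0349 = $129.36
Pre-tax total = $194.23 + $129.36 = $323.59
Taxable wages = $3,706.62 − $323.59 = $3,383.03
State income tax: $3,383.03 × 0.0275 = $93.03
City income tax: $3,383.03 × 0.0208 = $70.37
SDI: $3,706.62 × 0.0147 = $54.49
Medicare tax: $3,706.62 × 0.0153 = $56.71
OASDI: $3,706.62 × 0.0484 = $179.40
Health insurance premium: $234.53
Roth 401(k) contribution: $3,706.62 × 0.041 = $151.97
Total deductions = $194.23 + $129.36 + $93.03 + $70.37 + $54.49 + $56.71 + $179.40 + $234.53 + $151.97 = $1,164.09
Net pay = $3,706.62 − $1,164.09 = $2,542.53

$2,542.53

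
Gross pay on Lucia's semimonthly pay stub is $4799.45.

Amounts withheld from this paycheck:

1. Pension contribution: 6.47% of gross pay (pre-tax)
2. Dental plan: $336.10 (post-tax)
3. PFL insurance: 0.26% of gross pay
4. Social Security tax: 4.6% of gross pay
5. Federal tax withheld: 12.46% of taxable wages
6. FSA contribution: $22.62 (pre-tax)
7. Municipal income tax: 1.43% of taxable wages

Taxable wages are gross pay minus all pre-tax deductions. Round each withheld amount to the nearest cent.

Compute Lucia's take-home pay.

$3276.59

FSA contribution: $22.62
Pension contribution: $4799.45 × 0.0647 = $310.52
Pre-tax total = $22.62 + $310.52 = $333.14
Taxable wages = $4799.45 − $333.14 = $4466.31
Municipal income tax: $4466.31 × 0.0143 = $63.87
Federal tax withheld: $4466.31 × 0.1246 = $556.50
Social Security tax: $4799.45 × 0.046 = $220.77
PFL insurance: $4799.45 × 0.0026 = $12.48
Dental plan: $336.10
Total deductions = $22.62 + $310.52 + $63.87 + $556.50 + $220.77 + $12.48 + $336.10 = $1522.86
Net pay = $4799.45 − $1522.86 = $3276.59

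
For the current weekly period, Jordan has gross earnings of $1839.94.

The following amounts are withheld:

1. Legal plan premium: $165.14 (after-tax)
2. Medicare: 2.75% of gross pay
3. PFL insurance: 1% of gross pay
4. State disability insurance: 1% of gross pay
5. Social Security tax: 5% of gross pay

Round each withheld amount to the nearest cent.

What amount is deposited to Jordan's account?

Medicare: $1839.94 × 0.0275 = $50.60
State disability insurance: $1839.94 × 0.01 = $18.40
PFL insurance: $1839.94 × 0.01 = $18.40
Social Security tax: $1839.94 × 0.05 = $92.00
Legal plan premium: $165.14
Total deductions = $50.60 + $18.40 + $18.40 + $92.00 + $165.14 = $344.54
Net pay = $1839.94 − $344.54 = $1495.40

$1495.40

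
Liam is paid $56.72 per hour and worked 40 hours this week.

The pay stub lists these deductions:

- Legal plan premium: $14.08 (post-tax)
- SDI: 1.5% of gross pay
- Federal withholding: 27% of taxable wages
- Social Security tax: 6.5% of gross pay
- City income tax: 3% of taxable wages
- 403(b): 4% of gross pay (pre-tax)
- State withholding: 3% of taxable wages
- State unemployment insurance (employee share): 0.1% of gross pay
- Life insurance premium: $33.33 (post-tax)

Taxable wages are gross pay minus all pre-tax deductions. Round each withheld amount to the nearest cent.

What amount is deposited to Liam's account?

$1,228.12

Gross pay: 40 × $56.72 = $2,268.80
403(b): $2,268.80 × 0.04 = $90.75
Taxable wages = $2,268.80 − $90.75 = $2,178.05
City income tax: $2,178.05 × 0.03 = $65.34
Federal withholding: $2,178.05 × 0.27 = $588.07
State withholding: $2,178.05 × 0.03 = $65.34
SDI: $2,268.80 × 0.015 = $34.03
Social Security tax: $2,268.80 × 0.065 = $147.47
State unemployment insurance (employee share): $2,268.80 × 0.001 = $2.27
Legal plan premium: $14.08
Life insurance premium: $33.33
Total deductions = $90.75 + $65.34 + $588.07 + $65.34 + $34.03 + $147.47 + $2.27 + $14.08 + $33.33 = $1,040.68
Net pay = $2,268.80 − $1,040.68 = $1,228.12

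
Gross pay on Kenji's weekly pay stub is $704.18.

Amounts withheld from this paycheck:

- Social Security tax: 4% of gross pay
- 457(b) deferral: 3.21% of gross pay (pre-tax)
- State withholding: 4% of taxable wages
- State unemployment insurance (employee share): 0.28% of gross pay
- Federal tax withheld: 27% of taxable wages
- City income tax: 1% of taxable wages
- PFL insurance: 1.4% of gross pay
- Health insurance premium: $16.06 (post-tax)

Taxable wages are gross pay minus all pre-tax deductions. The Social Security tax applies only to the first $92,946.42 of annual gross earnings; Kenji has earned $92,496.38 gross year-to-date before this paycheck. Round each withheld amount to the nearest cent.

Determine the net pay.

$417.58

457(b) deferral: $704.18 × 0.0321 = $22.60
Taxable wages = $704.18 − $22.60 = $681.58
State withholding: $681.58 × 0.04 = $27.26
City income tax: $681.58 × 0.01 = $6.82
Federal tax withheld: $681.58 × 0.27 = $184.03
Social Security tax: only $92,946.42 − $92,496.38 = $450.04 of this check is subject → $450.04 × 0.04 = $18.00
PFL insurance: $704.18 × 0.014 = $9.86
State unemployment insurance (employee share): $704.18 × 0.0028 = $1.97
Health insurance premium: $16.06
Total deductions = $22.60 + $27.26 + $6.82 + $184.03 + $18.00 + $9.86 + $1.97 + $16.06 = $286.60
Net pay = $704.18 − $286.60 = $417.58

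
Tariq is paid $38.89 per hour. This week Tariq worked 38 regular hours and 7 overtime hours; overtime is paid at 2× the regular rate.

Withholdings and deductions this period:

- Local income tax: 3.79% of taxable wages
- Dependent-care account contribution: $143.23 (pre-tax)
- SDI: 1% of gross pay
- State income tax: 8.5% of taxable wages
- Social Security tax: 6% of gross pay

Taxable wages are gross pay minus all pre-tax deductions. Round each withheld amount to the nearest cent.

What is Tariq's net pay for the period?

Regular pay: 38 × $38.89 = $1,477.82
Overtime pay: 7 × $38.89 × 2 = $544.46
Gross pay = $1,477.82 + $544.46 = $2,022.28
Dependent-care account contribution: $143.23
Taxable wages = $2,022.28 − $143.23 = $1,879.05
Local income tax: $1,879.05 × 0.0379 = $71.22
State income tax: $1,879.05 × 0.085 = $159.72
SDI: $2,022.28 × 0.01 = $20.22
Social Security tax: $2,022.28 × 0.06 = $121.34
Total deductions = $143.23 + $71.22 + $159.72 + $20.22 + $121.34 = $515.73
Net pay = $2,022.28 − $515.73 = $1,506.55

$1,506.55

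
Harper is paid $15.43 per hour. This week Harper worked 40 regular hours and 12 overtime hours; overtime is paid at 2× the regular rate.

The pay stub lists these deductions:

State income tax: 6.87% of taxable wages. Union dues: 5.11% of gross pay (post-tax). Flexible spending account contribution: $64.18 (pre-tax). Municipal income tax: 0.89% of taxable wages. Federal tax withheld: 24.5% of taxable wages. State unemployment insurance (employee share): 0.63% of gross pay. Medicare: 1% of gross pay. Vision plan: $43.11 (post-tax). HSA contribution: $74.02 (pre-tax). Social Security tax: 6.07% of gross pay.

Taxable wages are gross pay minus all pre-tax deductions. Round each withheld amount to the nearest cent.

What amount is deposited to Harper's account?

$405.72

Regular pay: 40 × $15.43 = $617.20
Overtime pay: 12 × $15.43 × 2 = $370.32
Gross pay = $617.20 + $370.32 = $987.52
HSA contribution: $74.02
Flexible spending account contribution: $64.18
Pre-tax total = $74.02 + $64.18 = $138.20
Taxable wages = $987.52 − $138.20 = $849.32
Federal tax withheld: $849.32 × 0.245 = $208.08
State income tax: $849.32 × 0.0687 = $58.35
Municipal income tax: $849.32 × 0.0089 = $7.56
Social Security tax: $987.52 × 0.0607 = $59.94
Medicare: $987.52 × 0.01 = $9.88
State unemployment insurance (employee share): $987.52 × 0.0063 = $6.22
Union dues: $987.52 × 0.0511 = $50.46
Vision plan: $43.11
Total deductions = $74.02 + $64.18 + $208.08 + $58.35 + $7.56 + $59.94 + $9.88 + $6.22 + $50.46 + $43.11 = $581.80
Net pay = $987.52 − $581.80 = $405.72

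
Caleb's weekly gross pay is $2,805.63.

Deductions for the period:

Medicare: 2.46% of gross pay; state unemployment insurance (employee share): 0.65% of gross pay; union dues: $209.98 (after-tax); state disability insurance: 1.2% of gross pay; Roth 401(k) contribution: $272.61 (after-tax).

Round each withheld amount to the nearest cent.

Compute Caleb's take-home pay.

$2,202.11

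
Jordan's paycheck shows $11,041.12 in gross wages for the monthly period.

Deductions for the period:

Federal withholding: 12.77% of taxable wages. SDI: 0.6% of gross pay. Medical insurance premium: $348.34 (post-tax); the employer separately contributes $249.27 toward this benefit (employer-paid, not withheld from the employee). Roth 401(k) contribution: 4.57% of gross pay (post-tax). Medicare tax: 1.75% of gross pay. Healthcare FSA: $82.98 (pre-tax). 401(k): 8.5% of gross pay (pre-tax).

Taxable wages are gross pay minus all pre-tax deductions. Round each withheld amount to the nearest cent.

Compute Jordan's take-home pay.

401(k): $11,041.12 × 0.085 = $938.50
Healthcare FSA: $82.98
Pre-tax total = $938.50 + $82.98 = $1,021.48
Taxable wages = $11,041.12 − $1,021.48 = $10,019.64
Federal withholding: $10,019.64 × 0.1277 = $1,279.51
Medicare tax: $11,041.12 × 0.0175 = $193.22
SDI: $11,041.12 × 0.006 = $66.25
Medical insurance premium: $348.34
Roth 401(k) contribution: $11,041.12 × 0.0457 = $504.58
(Employer's $249.27 toward medical insurance premium is not withheld from the employee.)
Total deductions = $938.50 + $82.98 + $1,279.51 + $193.22 + $66.25 + $348.34 + $504.58 = $3,413.38
Net pay = $11,041.12 − $3,413.38 = $7,627.74

$7,627.74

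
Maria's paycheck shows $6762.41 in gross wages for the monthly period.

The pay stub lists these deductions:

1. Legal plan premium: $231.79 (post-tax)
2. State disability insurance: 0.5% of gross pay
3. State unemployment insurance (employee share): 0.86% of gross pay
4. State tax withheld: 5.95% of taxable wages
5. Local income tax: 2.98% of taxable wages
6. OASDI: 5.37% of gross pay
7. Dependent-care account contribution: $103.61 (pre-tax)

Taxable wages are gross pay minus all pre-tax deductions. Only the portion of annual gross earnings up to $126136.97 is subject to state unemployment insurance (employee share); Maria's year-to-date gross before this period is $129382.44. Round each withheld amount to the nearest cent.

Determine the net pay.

$5435.43

Dependent-care account contribution: $103.61
Taxable wages = $6762.41 − $103.61 = $6658.80
State tax withheld: $6658.80 × 0.0595 = $396.20
Local income tax: $6658.80 × 0.0298 = $198.43
OASDI: $6762.41 × 0.0537 = $363.14
State unemployment insurance (employee share): annual cap $126136.97 already reached (YTD $129382.44), so $0.00
State disability insurance: $6762.41 × 0.005 = $33.81
Legal plan premium: $231.79
Total deductions = $103.61 + $396.20 + $198.43 + $363.14 + $0.00 + $33.81 + $231.79 = $1326.98
Net pay = $6762.41 − $1326.98 = $5435.43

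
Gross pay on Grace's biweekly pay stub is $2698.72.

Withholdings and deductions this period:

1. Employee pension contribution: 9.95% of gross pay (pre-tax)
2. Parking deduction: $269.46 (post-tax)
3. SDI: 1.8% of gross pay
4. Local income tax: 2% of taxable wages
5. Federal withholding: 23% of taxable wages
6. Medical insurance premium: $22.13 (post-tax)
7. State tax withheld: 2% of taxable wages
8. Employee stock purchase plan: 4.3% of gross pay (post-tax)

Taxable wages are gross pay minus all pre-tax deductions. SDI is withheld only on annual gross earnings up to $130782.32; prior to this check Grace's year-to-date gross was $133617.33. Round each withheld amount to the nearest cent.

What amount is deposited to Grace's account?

$1366.42

Employee pension contribution: $2698.72 × 0.0995 = $268.52
Taxable wages = $2698.72 − $268.52 = $2430.20
Federal withholding: $2430.20 × 0.23 = $558.95
Local income tax: $2430.20 × 0.02 = $48.60
State tax withheld: $2430.20 × 0.02 = $48.60
SDI: annual cap $130782.32 already reached (YTD $133617.33), so $0.00
Parking deduction: $269.46
Employee stock purchase plan: $2698.72 × 0.043 = $116.04
Medical insurance premium: $22.13
Total deductions = $268.52 + $558.95 + $48.60 + $48.60 + $0.00 + $269.46 + $116.04 + $22.13 = $1332.30
Net pay = $2698.72 − $1332.30 = $1366.42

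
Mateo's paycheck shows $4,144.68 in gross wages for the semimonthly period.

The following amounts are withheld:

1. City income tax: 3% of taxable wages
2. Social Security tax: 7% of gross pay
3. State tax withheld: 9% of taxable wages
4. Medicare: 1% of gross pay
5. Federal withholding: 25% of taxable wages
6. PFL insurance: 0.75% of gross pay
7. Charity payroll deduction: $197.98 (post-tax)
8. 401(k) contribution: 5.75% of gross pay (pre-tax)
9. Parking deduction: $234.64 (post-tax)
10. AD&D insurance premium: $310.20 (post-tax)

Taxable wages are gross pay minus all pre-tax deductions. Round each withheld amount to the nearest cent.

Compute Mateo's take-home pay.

401(k) contribution: $4,144.68 × 0.0575 = $238.32
Taxable wages = $4,144.68 − $238.32 = $3,906.36
State tax withheld: $3,906.36 × 0.09 = $351.57
Federal withholding: $3,906.36 × 0.25 = $976.59
City income tax: $3,906.36 × 0.03 = $117.19
Social Security tax: $4,144.68 × 0.07 = $290.13
PFL insurance: $4,144.68 × 0.0075 = $31.09
Medicare: $4,144.68 × 0.01 = $41.45
Parking deduction: $234.64
Charity payroll deduction: $197.98
AD&D insurance premium: $310.20
Total deductions = $238.32 + $351.57 + $976.59 + $117.19 + $290.13 + $31.09 + $41.45 + $234.64 + $197.98 + $310.20 = $2,789.16
Net pay = $4,144.68 − $2,789.16 = $1,355.52

$1,355.52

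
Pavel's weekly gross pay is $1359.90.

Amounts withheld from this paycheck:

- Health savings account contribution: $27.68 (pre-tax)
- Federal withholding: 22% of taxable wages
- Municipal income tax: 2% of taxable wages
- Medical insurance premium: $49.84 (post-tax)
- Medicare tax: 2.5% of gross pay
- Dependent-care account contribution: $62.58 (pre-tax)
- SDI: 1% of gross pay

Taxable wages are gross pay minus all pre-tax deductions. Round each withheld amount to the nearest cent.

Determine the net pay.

$867.49

Health savings account contribution: $27.68
Dependent-care account contribution: $62.58
Pre-tax total = $27.68 + $62.58 = $90.26
Taxable wages = $1359.90 − $90.26 = $1269.64
Federal withholding: $1269.64 × 0.22 = $279.32
Municipal income tax: $1269.64 × 0.02 = $25.39
SDI: $1359.90 × 0.01 = $13.60
Medicare tax: $1359.90 × 0.025 = $34.00
Medical insurance premium: $49.84
Total deductions = $27.68 + $62.58 + $279.32 + $25.39 + $13.60 + $34.00 + $49.84 = $492.41
Net pay = $1359.90 − $492.41 = $867.49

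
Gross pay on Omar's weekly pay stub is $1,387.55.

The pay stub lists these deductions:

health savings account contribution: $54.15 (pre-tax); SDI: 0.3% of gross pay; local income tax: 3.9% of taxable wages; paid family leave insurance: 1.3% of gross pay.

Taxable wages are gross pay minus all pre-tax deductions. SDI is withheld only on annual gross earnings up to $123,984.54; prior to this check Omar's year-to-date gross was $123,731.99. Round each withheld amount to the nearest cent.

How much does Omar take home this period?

Health savings account contribution: $54.15
Taxable wages = $1,387.55 − $54.15 = $1,333.40
Local income tax: $1,333.40 × 0.039 = $52.00
SDI: only $123,984.54 − $123,731.99 = $252.55 of this check is subject → $252.55 × 0.003 = $0.76
Paid family leave insurance: $1,387.55 × 0.013 = $18.04
Total deductions = $54.15 + $52.00 + $0.76 + $18.04 = $124.95
Net pay = $1,387.55 − $124.95 = $1,262.60

$1,262.60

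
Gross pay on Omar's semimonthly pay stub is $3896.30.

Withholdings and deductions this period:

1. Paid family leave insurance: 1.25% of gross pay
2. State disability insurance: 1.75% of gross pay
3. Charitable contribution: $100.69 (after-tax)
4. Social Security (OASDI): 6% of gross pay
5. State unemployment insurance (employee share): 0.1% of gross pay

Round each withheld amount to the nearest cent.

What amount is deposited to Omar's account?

$3441.04

State disability insurance: $3896.30 × 0.0175 = $68.19
State unemployment insurance (employee share): $3896.30 × 0.001 = $3.90
Social Security (OASDI): $3896.30 × 0.06 = $233.78
Paid family leave insurance: $3896.30 × 0.0125 = $48.70
Charitable contribution: $100.69
Total deductions = $68.19 + $3.90 + $233.78 + $48.70 + $100.69 = $455.26
Net pay = $3896.30 − $455.26 = $3441.04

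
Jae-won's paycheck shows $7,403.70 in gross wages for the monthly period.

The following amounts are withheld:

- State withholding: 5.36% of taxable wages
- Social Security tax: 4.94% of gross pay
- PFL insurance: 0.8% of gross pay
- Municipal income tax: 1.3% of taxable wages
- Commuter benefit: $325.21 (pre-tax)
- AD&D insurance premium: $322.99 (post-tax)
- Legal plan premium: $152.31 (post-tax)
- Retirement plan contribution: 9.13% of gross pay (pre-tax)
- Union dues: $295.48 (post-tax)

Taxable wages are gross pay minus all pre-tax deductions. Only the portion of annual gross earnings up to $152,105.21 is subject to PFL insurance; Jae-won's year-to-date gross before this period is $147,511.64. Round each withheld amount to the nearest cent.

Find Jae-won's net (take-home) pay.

$4,802.85

Commuter benefit: $325.21
Retirement plan contribution: $7,403.70 × 0.0913 = $675.96
Pre-tax total = $325.21 + $675.96 = $1,001.17
Taxable wages = $7,403.70 − $1,001.17 = $6,402.53
State withholding: $6,402.53 × 0.0536 = $343.18
Municipal income tax: $6,402.53 × 0.013 = $83.23
PFL insurance: only $152,105.21 − $147,511.64 = $4,593.57 of this check is subject → $4,593.57 × 0.008 = $36.75
Social Security tax: $7,403.70 × 0.0494 = $365.74
Legal plan premium: $152.31
Union dues: $295.48
AD&D insurance premium: $322.99
Total deductions = $325.21 + $675.96 + $343.18 + $83.23 + $36.75 + $365.74 + $152.31 + $295.48 + $322.99 = $2,600.85
Net pay = $7,403.70 − $2,600.85 = $4,802.85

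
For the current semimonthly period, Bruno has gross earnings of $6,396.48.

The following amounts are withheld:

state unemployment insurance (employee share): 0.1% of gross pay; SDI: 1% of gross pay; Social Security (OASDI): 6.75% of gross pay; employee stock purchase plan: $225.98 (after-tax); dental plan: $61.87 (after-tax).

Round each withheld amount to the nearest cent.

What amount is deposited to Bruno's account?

$5,606.51

State unemployment insurance (employee share): $6,396.48 × 0.001 = $6.40
SDI: $6,396.48 × 0.01 = $63.96
Social Security (OASDI): $6,396.48 × 0.0675 = $431.76
Employee stock purchase plan: $225.98
Dental plan: $61.87
Total deductions = $6.40 + $63.96 + $431.76 + $225.98 + $61.87 = $789.97
Net pay = $6,396.48 − $789.97 = $5,606.51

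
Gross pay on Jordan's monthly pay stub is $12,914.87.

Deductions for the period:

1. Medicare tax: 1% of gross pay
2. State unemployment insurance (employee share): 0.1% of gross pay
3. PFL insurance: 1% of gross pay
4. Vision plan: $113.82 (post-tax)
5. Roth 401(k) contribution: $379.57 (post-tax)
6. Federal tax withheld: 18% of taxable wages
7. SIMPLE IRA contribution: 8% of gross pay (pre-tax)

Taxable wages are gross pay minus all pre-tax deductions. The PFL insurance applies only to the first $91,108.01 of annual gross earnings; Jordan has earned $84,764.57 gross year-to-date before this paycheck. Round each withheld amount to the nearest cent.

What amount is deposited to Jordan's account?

SIMPLE IRA contribution: $12,914.87 × 0.08 = $1,033.19
Taxable wages = $12,914.87 − $1,033.19 = $11,881.68
Federal tax withheld: $11,881.68 × 0.18 = $2,138.70
State unemployment insurance (employee share): $12,914.87 × 0.001 = $12.91
PFL insurance: only $91,108.01 − $84,764.57 = $6,343.44 of this check is subject → $6,343.44 × 0.01 = $63.43
Medicare tax: $12,914.87 × 0.01 = $129.15
Vision plan: $113.82
Roth 401(k) contribution: $379.57
Total deductions = $1,033.19 + $2,138.70 + $12.91 + $63.43 + $129.15 + $113.82 + $379.57 = $3,870.77
Net pay = $12,914.87 − $3,870.77 = $9,044.10

$9,044.10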